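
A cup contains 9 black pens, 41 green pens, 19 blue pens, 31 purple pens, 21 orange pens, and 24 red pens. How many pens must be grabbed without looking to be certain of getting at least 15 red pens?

136

The worst case draws every non-red pen first: 9 + 41 + 19 + 31 + 21 = 121.
The next 15 draws are then forced to be red, giving 121 + 15 = 136.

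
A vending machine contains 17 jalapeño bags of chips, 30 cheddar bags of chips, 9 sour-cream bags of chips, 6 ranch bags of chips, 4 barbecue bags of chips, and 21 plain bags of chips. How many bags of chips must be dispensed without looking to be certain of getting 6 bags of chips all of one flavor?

30

Treat the 6 flavors as pigeonholes.
In the worst case we take at most 5 of each flavor, but all 4 barbecue (fewer than 5), giving 5 + 5 + 5 + 5 + 4 + 5 = 29.
One more bag of chips then forces some flavor to 6, so 29 + 1 = 30.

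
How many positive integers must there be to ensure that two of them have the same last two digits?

There are 100 possible two-digit endings acting as pigeonholes.
With 100 positive integers we could place one in each, avoiding any repeat.
One more forces some class to hold 2, so 100 + 1 = 101.

101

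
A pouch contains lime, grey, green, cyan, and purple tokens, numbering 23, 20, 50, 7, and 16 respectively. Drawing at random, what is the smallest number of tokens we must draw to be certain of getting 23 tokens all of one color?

88

Treat the 5 colors as pigeonholes.
In the worst case we take at most 22 of each color, but all 20 grey, all 7 cyan, and all 16 purple (fewer than 22), giving 22 + 20 + 22 + 7 + 16 = 87.
One more token then forces some color to 23, so 87 + 1 = 88.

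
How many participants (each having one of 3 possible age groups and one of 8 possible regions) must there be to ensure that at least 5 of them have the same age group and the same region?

There are 3 × 8 = 24 (age group, region) combinations acting as pigeonholes.
With 24 × 4 = 96 participants we could place exactly 4 in each, with no (age group, region) pair reaching 5.
One more forces some (age group, region) pair to hold 5, so 96 + 1 = 97.

97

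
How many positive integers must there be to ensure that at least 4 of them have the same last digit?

31

There are 10 possible last digits acting as pigeonholes.
With 10 × 3 = 30 positive integers we could place exactly 3 in each, with no class reaching 4.
One more forces some class to hold 4, so 30 + 1 = 31.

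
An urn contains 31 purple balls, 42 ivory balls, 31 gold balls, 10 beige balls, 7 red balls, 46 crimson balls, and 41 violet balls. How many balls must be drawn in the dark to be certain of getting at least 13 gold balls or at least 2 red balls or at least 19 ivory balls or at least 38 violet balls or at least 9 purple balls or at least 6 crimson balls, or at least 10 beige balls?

91

The worst case stops just short of every target: 8 purple, 18 ivory, 12 gold, 9 beige, 1 red, 5 crimson, 37 violet — 8 + 18 + 12 + 9 + 1 + 5 + 37 = 90 balls.
One more ball must push some color to its target, so 90 + 1 = 91.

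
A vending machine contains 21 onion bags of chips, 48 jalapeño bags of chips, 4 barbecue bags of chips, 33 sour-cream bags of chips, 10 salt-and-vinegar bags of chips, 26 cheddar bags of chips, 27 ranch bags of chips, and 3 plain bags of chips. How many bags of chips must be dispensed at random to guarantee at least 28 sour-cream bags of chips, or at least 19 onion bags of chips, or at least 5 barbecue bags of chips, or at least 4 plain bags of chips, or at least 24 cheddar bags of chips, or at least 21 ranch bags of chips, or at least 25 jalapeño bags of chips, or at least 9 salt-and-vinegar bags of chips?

128

The worst case stops just short of every target: 18 onion, 24 jalapeño, 4 barbecue, 27 sour-cream, 8 salt-and-vinegar, 23 cheddar, 20 ranch, 3 plain — 18 + 24 + 4 + 27 + 8 + 23 + 20 + 3 = 127 bags of chips.
One more bag of chips must push some flavor to its target, so 127 + 1 = 128.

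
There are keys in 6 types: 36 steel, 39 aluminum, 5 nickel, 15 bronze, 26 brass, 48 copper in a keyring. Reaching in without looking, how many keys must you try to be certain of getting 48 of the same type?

In the worst case we take at most 47 of each type, but all 36 steel, all 39 aluminum, all 5 nickel, all 15 bronze, and all 26 brass (fewer than 47), giving 36 + 39 + 5 + 15 + 26 + 47 = 168.
One more key then forces some type to 48, so 168 + 1 = 169.

169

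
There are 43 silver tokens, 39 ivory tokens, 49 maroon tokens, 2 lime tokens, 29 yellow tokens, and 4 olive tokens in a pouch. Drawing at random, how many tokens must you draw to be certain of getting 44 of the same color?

In the worst case we take at most 43 of each color, but all 39 ivory, all 2 lime, all 29 yellow, and all 4 olive (fewer than 43), giving 43 + 39 + 43 + 2 + 29 + 4 = 160.
One more token then forces some color to 44, so 160 + 1 = 161.

161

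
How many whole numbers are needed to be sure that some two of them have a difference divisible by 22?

23

Use the pigeonhole principle on residue classes: two integers differ by a multiple of 22 exactly when they share a remainder mod 22.
There are 22 residue classes mod 22, so 22 integers can all lie in distinct classes.
One more integer must repeat a residue, giving a difference divisible by 22. So n = 22 + 1 = 23.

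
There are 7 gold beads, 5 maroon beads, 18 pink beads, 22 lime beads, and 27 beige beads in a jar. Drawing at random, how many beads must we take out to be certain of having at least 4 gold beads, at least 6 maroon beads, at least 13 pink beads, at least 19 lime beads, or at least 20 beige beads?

58

Each of the 5 colors has its own threshold; avoid all of them simultaneously.
The worst case stops just short of every target: 3 gold, 5 maroon, 12 pink, 18 lime, 19 beige — 3 + 5 + 12 + 18 + 19 = 57 beads.
One more bead must push some color to its target, so 57 + 1 = 58.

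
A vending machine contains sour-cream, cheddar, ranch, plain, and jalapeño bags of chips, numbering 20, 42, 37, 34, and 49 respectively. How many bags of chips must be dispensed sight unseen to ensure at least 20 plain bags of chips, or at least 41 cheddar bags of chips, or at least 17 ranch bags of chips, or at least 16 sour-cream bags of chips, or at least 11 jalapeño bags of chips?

The worst case stops just short of every target: 15 sour-cream, 40 cheddar, 16 ranch, 19 plain, 10 jalapeño — 15 + 40 + 16 + 19 + 10 = 100 bags of chips.
One more bag of chips must push some flavor to its target, so 100 + 1 = 101.

101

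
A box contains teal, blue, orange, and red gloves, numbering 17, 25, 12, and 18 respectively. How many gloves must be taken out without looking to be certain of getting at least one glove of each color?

61

The hardest color to obtain is orange: we could draw every other glove first — 72 − 12 = 60 gloves — without a single orange one.
The next draw must be orange, so 60 + 1 = 61.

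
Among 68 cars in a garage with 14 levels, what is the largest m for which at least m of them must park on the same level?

5

The 68 cars fall into 14 levels.
If each of the 14 levels held at most 4, the total would be at most 14 × 4 = 56 < 68, a contradiction.
So at least one holds ⌈68/14⌉ = 5.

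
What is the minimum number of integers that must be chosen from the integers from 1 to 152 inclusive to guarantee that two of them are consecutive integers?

Partition {1, …, 152} into 76 pairs: {1,2}, {3,4}, …, {151,152}.
Choosing 76 integers — say the 76 even numbers 2, 4, …, 152 — takes one from each pair and avoids the property.
Choosing 77 forces two into the same pair by pigeonhole, and those are consecutive. So 77.

77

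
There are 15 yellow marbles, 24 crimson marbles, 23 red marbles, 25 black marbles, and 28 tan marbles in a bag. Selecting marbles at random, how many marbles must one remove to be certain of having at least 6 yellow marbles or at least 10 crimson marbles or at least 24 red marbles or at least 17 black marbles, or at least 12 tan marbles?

The worst case stops just short of every target: 5 yellow, 9 crimson, 23 red, 16 black, 11 tan — 5 + 9 + 23 + 16 + 11 = 64 marbles.
One more marble must push some color to its target, so 64 + 1 = 65.

65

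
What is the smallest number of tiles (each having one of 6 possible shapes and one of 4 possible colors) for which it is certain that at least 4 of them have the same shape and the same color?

73

There are 6 × 4 = 24 (shape, color) combinations acting as pigeonholes.
With 24 × 3 = 72 tiles we could place exactly 3 in each, with no (shape, color) pair reaching 4.
One more forces some (shape, color) pair to hold 4, so 72 + 1 = 73.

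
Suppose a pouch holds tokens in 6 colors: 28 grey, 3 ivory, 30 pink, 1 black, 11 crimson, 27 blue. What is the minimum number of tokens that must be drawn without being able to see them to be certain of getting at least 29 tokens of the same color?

99

In the worst case we take at most 28 of each color, but all 3 ivory, all 1 black, all 11 crimson, and all 27 blue (fewer than 28), giving 28 + 3 + 28 + 1 + 11 + 27 = 98.
One more token then forces some color to 29, so 98 + 1 = 99.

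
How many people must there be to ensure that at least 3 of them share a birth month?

There are 12 months of the year acting as pigeonholes.
With 12 × 2 = 24 people we could place exactly 2 in each, with no class reaching 3.
One more forces some class to hold 3, so 24 + 1 = 25.

25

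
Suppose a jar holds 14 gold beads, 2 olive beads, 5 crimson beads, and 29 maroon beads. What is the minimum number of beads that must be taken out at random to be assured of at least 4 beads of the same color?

12

Treat the 4 colors as pigeonholes.
In the worst case we take at most 3 of each color, but all 2 olive (fewer than 3), giving 3 + 2 + 3 + 3 = 11.
One more bead then forces some color to 4, so 11 + 1 = 12.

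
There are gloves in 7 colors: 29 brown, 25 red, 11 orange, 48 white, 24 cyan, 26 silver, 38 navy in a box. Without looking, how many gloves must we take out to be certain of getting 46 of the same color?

Treat the 7 colors as pigeonholes.
In the worst case we take at most 45 of each color, but all 29 brown, all 25 red, all 11 orange, all 24 cyan, all 26 silver, and all 38 navy (fewer than 45), giving 29 + 25 + 11 + 45 + 24 + 26 + 38 = 198.
One more glove then forces some color to 46, so 198 + 1 = 199.

199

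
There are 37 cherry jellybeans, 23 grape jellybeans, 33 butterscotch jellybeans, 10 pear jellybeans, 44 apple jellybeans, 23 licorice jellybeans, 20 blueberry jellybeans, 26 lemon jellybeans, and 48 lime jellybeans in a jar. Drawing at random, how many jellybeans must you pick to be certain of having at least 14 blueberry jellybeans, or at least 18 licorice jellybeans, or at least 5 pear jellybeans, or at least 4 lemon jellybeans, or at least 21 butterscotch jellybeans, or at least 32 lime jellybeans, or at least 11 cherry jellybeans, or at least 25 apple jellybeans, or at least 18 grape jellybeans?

Each of the 9 flavors has its own threshold; avoid all of them simultaneously.
The worst case stops just short of every target: 10 cherry, 17 grape, 20 butterscotch, 4 pear, 24 apple, 17 licorice, 13 blueberry, 3 lemon, 31 lime — 10 + 17 + 20 + 4 + 24 + 17 + 13 + 3 + 31 = 139 jellybeans.
One more jellybean must push some flavor to its target, so 139 + 1 = 140.

140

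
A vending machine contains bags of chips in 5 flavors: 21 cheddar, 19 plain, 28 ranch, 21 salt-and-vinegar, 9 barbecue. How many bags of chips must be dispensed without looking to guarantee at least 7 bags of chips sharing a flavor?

31

The worst case takes 6 bags of chips of each flavor without reaching 7 of any: 5 × 6 = 30.
The next bag of chips must bring some flavor to 7, so 30 + 1 = 31.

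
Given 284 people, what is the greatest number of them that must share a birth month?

The 284 people fall into 12 months of the year.
If each of the 12 months of the year held at most 23, the total would be at most 12 × 23 = 276 < 284, a contradiction.
So at least one holds ⌈284/12⌉ = 24.

24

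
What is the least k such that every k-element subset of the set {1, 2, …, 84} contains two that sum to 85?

43

Partition {1, …, 84} into 42 pairs: {1,84}, {2,83}, …, {42,43}.
Choosing 42 integers — say the integers 1 through 42 — takes one from each pair and avoids the property.
Choosing 43 forces two into the same pair by pigeonhole, and those sum to 85. So 43.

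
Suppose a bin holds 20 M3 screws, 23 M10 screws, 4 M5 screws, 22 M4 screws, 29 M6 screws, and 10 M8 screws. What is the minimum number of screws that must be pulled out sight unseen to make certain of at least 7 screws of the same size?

35

In the worst case we take at most 6 of each size, but all 4 M5 (fewer than 6), giving 6 + 6 + 4 + 6 + 6 + 6 = 34.
One more screw then forces some size to 7, so 34 + 1 = 35.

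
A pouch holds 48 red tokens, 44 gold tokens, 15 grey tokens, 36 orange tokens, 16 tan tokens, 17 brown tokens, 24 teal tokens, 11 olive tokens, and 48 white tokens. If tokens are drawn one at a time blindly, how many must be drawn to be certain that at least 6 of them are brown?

The worst case draws every non-brown token first: 48 + 44 + 15 + 36 + 16 + 24 + 11 + 48 = 242.
The next 6 draws are then forced to be brown, giving 242 + 6 = 248.

248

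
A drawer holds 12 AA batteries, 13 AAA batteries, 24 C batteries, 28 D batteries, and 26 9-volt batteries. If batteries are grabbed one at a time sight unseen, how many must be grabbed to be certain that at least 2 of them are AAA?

92

To avoid AAA batteries as long as possible, exhaust the other 4 types first.
The worst case draws every non-AAA battery first: 12 + 24 + 28 + 26 = 90.
The next 2 draws are then forced to be AAA, giving 90 + 2 = 92.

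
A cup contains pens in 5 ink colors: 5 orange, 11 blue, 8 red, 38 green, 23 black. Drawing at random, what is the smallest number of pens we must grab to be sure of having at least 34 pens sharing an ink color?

In the worst case we take at most 33 of each ink color, but all 5 orange, all 11 blue, all 8 red, and all 23 black (fewer than 33), giving 5 + 11 + 8 + 33 + 23 = 80.
One more pen then forces some ink color to 34, so 80 + 1 = 81.

81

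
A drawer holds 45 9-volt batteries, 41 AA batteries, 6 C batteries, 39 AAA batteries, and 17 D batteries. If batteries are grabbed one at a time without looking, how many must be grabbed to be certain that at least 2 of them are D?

133

To avoid D batteries as long as possible, exhaust the other 4 types first.
The worst case draws every non-D battery first: 45 + 41 + 6 + 39 = 131.
The next 2 draws are then forced to be D, giving 131 + 2 = 133.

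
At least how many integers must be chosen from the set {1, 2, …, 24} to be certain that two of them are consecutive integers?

13

Partition {1, …, 24} into 12 pairs: {1,2}, {3,4}, …, {23,24}.
Choosing 12 integers — say the 12 even numbers 2, 4, …, 24 — takes one from each pair and avoids the property.
Choosing 13 forces two into the same pair by pigeonhole, and those are consecutive. So 13.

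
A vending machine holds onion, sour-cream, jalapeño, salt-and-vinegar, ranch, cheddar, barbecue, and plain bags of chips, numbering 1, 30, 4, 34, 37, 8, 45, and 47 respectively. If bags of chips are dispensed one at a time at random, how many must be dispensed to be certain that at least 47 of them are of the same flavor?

206

Treat the 8 flavors as pigeonholes.
In the worst case we take at most 46 of each flavor, but all 1 onion, all 30 sour-cream, all 4 jalapeño, all 34 salt-and-vinegar, all 37 ranch, all 8 cheddar, and all 45 barbecue (fewer than 46), giving 1 + 30 + 4 + 34 + 37 + 8 + 45 + 46 = 205.
One more bag of chips then forces some flavor to 47, so 205 + 1 = 206.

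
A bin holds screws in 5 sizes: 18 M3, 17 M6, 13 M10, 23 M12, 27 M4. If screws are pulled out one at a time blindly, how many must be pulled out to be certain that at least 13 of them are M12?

88

The worst case draws every non-M12 screw first: 18 + 17 + 13 + 27 = 75.
The next 13 draws are then forced to be M12, giving 75 + 13 = 88.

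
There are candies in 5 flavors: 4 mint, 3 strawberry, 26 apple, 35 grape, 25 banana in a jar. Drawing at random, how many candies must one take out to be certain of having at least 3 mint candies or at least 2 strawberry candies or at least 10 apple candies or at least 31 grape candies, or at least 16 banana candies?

58

The worst case stops just short of every target: 2 mint, 1 strawberry, 9 apple, 30 grape, 15 banana — 2 + 1 + 9 + 30 + 15 = 57 candies.
One more candy must push some flavor to its target, so 57 + 1 = 58.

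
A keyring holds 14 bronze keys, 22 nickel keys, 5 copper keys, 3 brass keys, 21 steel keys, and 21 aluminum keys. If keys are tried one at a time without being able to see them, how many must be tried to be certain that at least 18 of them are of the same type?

Treat the 6 types as pigeonholes.
In the worst case we take at most 17 of each type, but all 14 bronze, all 5 copper, and all 3 brass (fewer than 17), giving 14 + 17 + 5 + 3 + 17 + 17 = 73.
One more key then forces some type to 18, so 73 + 1 = 74.

74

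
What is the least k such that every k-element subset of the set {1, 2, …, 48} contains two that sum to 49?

25

Partition {1, …, 48} into 24 pairs: {1,48}, {2,47}, …, {24,25}.
Choosing 24 integers — say the integers 1 through 24 — takes one from each pair and avoids the property.
Choosing 25 forces two into the same pair by pigeonhole, and those sum to 49. So 25.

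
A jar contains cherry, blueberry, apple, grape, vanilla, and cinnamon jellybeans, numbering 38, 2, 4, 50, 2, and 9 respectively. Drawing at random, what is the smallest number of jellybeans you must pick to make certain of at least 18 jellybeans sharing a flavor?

52

In the worst case we take at most 17 of each flavor, but all 2 blueberry, all 4 apple, all 2 vanilla, and all 9 cinnamon (fewer than 17), giving 17 + 2 + 4 + 17 + 2 + 9 = 51.
One more jellybean then forces some flavor to 18, so 51 + 1 = 52.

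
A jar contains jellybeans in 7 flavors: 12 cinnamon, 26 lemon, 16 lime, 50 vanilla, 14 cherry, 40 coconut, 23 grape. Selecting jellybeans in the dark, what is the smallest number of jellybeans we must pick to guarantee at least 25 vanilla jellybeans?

The worst case draws every non-vanilla jellybean first: 12 + 26 + 16 + 14 + 40 + 23 = 131.
The next 25 draws are then forced to be vanilla, giving 131 + 25 = 156.

156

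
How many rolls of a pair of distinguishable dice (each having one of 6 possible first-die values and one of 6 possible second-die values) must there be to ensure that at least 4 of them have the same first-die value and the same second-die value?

There are 6 × 6 = 36 (first-die value, second-die value) combinations acting as pigeonholes.
With 36 × 3 = 108 rolls of a pair of distinguishable dice we could place exactly 3 in each, with no (first-die value, second-die value) pair reaching 4.
One more forces some (first-die value, second-die value) pair to hold 4, so 108 + 1 = 109.

109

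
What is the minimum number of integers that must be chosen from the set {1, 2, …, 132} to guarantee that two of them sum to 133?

67

Partition {1, …, 132} into 66 pairs: {1,132}, {2,131}, …, {66,67}.
Choosing 66 integers — say the integers 1 through 66 — takes one from each pair and avoids the property.
Choosing 67 forces two into the same pair by pigeonhole, and those sum to 133. So 67.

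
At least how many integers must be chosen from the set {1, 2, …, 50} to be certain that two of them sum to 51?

26

Partition {1, …, 50} into 25 pairs: {1,50}, {2,49}, …, {25,26}.
Choosing 25 integers — say the integers 1 through 25 — takes one from each pair and avoids the property.
Choosing 26 forces two into the same pair by pigeonhole, and those sum to 51. So 26.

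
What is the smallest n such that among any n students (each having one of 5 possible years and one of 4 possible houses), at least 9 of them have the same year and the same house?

There are 5 × 4 = 20 (year, house) combinations acting as pigeonholes.
With 20 × 8 = 160 students we could place exactly 8 in each, with no (year, house) pair reaching 9.
One more forces some (year, house) pair to hold 9, so 160 + 1 = 161.

161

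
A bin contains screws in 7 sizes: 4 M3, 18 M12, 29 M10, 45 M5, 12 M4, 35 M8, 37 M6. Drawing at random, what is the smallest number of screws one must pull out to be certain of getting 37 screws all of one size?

171

Treat the 7 sizes as pigeonholes.
In the worst case we take at most 36 of each size, but all 4 M3, all 18 M12, all 29 M10, all 12 M4, and all 35 M8 (fewer than 36), giving 4 + 18 + 29 + 36 + 12 + 35 + 36 = 170.
One more screw then forces some size to 37, so 170 + 1 = 171.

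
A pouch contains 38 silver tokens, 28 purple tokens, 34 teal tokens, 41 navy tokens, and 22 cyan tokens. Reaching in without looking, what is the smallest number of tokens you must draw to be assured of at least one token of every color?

142

The hardest color to obtain is cyan: we could draw every other token first — 163 − 22 = 141 tokens — without a single cyan one.
The next draw must be cyan, so 141 + 1 = 142.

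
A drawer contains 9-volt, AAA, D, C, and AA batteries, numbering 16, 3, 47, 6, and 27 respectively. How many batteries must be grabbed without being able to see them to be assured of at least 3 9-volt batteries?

The worst case draws every non-9-volt battery first: 3 + 47 + 6 + 27 = 83.
The next 3 draws are then forced to be 9-volt, giving 83 + 3 = 86.

86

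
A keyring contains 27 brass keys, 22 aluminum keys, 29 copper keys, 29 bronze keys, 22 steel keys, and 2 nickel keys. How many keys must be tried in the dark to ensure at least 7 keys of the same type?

In the worst case we take at most 6 of each type, but all 2 nickel (fewer than 6), giving 6 + 6 + 6 + 6 + 6 + 2 = 32.
One more key then forces some type to 7, so 32 + 1 = 33.

33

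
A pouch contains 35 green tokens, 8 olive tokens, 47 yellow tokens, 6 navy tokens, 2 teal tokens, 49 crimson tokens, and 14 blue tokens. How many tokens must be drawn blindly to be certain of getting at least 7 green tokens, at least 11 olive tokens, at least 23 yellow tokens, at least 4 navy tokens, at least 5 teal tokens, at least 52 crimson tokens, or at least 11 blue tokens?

The worst case stops just short of every target: 6 green, all 8 olive, 22 yellow, 3 navy, all 2 teal, all 49 crimson, 10 blue — 6 + 8 + 22 + 3 + 2 + 49 + 10 = 100 tokens.
One more token must push some color to its target, so 100 + 1 = 101.

101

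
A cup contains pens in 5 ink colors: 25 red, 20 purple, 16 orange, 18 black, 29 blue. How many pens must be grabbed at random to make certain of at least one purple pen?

89

To avoid purple pens as long as possible, exhaust the other 4 ink colors first.
The worst case draws every non-purple pen first: 25 + 16 + 18 + 29 = 88.
The next draw is then forced to be purple, giving 88 + 1 = 89.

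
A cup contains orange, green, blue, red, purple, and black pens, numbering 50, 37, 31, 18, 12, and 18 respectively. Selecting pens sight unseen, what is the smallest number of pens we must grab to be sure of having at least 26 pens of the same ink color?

124

In the worst case we take at most 25 of each ink color, but all 18 red, all 12 purple, and all 18 black (fewer than 25), giving 25 + 25 + 25 + 18 + 12 + 18 = 123.
One more pen then forces some ink color to 26, so 123 + 1 = 124.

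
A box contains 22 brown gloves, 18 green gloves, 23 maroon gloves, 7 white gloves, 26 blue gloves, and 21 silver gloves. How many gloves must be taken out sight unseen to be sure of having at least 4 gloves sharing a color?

The worst case takes 3 gloves of each color without reaching 4 of any: 6 × 3 = 18.
The next glove must bring some color to 4, so 18 + 1 = 19.

19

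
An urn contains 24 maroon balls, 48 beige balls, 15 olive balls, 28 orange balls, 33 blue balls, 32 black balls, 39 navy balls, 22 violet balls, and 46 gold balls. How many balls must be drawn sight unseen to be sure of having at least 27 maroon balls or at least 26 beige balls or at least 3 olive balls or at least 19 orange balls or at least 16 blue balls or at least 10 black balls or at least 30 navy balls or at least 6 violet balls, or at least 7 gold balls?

134

The worst case stops just short of every target: all 24 maroon, 25 beige, 2 olive, 18 orange, 15 blue, 9 black, 29 navy, 5 violet, 6 gold — 24 + 25 + 2 + 18 + 15 + 9 + 29 + 5 + 6 = 133 balls.
One more ball must push some color to its target, so 133 + 1 = 134.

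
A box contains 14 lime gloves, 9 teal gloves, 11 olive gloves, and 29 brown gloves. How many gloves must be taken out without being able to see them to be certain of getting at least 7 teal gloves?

To avoid teal gloves as long as possible, exhaust the other 3 colors first.
The worst case draws every non-teal glove first: 14 + 11 + 29 = 54.
The next 7 draws are then forced to be teal, giving 54 + 7 = 61.

61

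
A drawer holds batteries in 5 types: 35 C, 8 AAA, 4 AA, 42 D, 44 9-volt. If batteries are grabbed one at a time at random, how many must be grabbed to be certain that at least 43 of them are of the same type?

132

In the worst case we take at most 42 of each type, but all 35 C, all 8 AAA, and all 4 AA (fewer than 42), giving 35 + 8 + 4 + 42 + 42 = 131.
One more battery then forces some type to 43, so 131 + 1 = 132.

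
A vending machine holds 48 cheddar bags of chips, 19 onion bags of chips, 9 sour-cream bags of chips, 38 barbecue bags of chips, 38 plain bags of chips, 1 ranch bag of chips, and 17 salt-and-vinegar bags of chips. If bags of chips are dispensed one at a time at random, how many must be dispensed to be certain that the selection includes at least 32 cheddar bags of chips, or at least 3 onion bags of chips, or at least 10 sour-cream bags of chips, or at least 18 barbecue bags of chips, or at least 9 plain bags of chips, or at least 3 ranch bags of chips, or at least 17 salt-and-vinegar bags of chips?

Each of the 7 flavors has its own threshold; avoid all of them simultaneously.
The worst case stops just short of every target: 31 cheddar, 2 onion, 9 sour-cream, 17 barbecue, 8 plain, all 1 ranch, 16 salt-and-vinegar — 31 + 2 + 9 + 17 + 8 + 1 + 16 = 84 bags of chips.
One more bag of chips must push some flavor to its target, so 84 + 1 = 85.

85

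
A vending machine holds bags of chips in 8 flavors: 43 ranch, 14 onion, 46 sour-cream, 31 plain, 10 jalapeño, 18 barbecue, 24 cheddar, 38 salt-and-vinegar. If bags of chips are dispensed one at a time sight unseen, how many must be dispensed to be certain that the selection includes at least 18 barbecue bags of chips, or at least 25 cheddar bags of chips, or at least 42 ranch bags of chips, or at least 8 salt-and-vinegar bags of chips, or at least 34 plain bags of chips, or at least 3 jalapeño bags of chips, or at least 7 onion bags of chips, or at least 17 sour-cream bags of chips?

145

Each of the 8 flavors has its own threshold; avoid all of them simultaneously.
The worst case stops just short of every target: 41 ranch, 6 onion, 16 sour-cream, all 31 plain, 2 jalapeño, 17 barbecue, 24 cheddar, 7 salt-and-vinegar — 41 + 6 + 16 + 31 + 2 + 17 + 24 + 7 = 144 bags of chips.
One more bag of chips must push some flavor to its target, so 144 + 1 = 145.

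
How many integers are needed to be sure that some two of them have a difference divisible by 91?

92

Two integers differ by a multiple of 91 exactly when they share a remainder mod 91.
There are 91 residue classes mod 91, so 91 integers can all lie in distinct classes.
One more integer must repeat a residue, giving a difference divisible by 91. So n = 91 + 1 = 92.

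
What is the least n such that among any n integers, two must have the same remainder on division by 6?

7

Two integers differ by a multiple of 6 exactly when they share a remainder mod 6.
There are 6 residue classes mod 6, so 6 integers can all lie in distinct classes.
One more integer must repeat a residue, giving a difference divisible by 6. So n = 6 + 1 = 7.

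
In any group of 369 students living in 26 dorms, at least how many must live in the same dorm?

15

If each of the 26 dorms held at most 14, the total would be at most 26 × 14 = 364 < 369, a contradiction.
So at least one holds ⌈369/26⌉ = 15.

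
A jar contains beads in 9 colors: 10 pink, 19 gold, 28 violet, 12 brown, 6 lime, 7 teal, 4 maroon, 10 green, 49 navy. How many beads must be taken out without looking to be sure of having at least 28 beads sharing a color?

123

Treat the 9 colors as pigeonholes.
In the worst case we take at most 27 of each color, but all 10 pink, all 19 gold, all 12 brown, all 6 lime, all 7 teal, all 4 maroon, and all 10 green (fewer than 27), giving 10 + 19 + 27 + 12 + 6 + 7 + 4 + 10 + 27 = 122.
One more bead then forces some color to 28, so 122 + 1 = 123.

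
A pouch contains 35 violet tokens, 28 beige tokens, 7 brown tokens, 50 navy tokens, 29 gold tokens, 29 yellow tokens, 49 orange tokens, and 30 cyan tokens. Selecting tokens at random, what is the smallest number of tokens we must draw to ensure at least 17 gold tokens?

The worst case draws every non-gold token first: 35 + 28 + 7 + 50 + 29 + 49 + 30 = 228.
The next 17 draws are then forced to be gold, giving 228 + 17 = 245.

245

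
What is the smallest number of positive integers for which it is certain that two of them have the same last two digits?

There are 100 possible two-digit endings acting as pigeonholes.
With 100 positive integers we could place one in each, avoiding any repeat.
One more forces some class to hold 2, so 100 + 1 = 101.

101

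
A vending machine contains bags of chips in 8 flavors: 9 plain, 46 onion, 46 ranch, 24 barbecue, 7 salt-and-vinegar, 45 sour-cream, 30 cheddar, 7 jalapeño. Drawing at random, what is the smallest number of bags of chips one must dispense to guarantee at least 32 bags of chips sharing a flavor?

Treat the 8 flavors as pigeonholes.
In the worst case we take at most 31 of each flavor, but all 9 plain, all 24 barbecue, all 7 salt-and-vinegar, all 30 cheddar, and all 7 jalapeño (fewer than 31), giving 9 + 31 + 31 + 24 + 7 + 31 + 30 + 7 = 170.
One more bag of chips then forces some flavor to 32, so 170 + 1 = 171.

171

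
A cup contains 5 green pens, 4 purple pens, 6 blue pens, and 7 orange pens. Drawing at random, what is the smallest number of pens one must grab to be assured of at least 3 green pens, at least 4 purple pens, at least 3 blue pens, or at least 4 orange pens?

11

Each of the 4 ink colors has its own threshold; avoid all of them simultaneously.
The worst case stops just short of every target: 2 green, 3 purple, 2 blue, 3 orange — 2 + 3 + 2 + 3 = 10 pens.
One more pen must push some ink color to its target, so 10 + 1 = 11.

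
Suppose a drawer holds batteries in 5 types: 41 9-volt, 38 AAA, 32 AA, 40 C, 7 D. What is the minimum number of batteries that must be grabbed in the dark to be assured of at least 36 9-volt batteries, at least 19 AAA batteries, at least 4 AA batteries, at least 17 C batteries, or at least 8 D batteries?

80

Each of the 5 types has its own threshold; avoid all of them simultaneously.
The worst case stops just short of every target: 35 9-volt, 18 AAA, 3 AA, 16 C, 7 D — 35 + 18 + 3 + 16 + 7 = 79 batteries.
One more battery must push some type to its target, so 79 + 1 = 80.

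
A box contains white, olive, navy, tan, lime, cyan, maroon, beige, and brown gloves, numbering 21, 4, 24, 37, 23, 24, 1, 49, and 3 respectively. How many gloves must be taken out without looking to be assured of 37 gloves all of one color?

173

In the worst case we take at most 36 of each color, but all 21 white, all 4 olive, all 24 navy, all 23 lime, all 24 cyan, all 1 maroon, and all 3 brown (fewer than 36), giving 21 + 4 + 24 + 36 + 23 + 24 + 1 + 36 + 3 = 172.
One more glove then forces some color to 37, so 172 + 1 = 173.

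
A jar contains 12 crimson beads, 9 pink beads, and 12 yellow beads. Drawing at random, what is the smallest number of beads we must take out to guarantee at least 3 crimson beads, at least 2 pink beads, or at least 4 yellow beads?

The worst case stops just short of every target: 2 crimson, 1 pink, 3 yellow — 2 + 1 + 3 = 6 beads.
One more bead must push some color to its target, so 6 + 1 = 7.

7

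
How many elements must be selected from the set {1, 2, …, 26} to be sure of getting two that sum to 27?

Partition {1, …, 26} into 13 pairs: {1,26}, {2,25}, …, {13,14}.
Choosing 13 integers — say the integers 1 through 13 — takes one from each pair and avoids the property.
Choosing 14 forces two into the same pair by pigeonhole, and those sum to 27. So 14.

14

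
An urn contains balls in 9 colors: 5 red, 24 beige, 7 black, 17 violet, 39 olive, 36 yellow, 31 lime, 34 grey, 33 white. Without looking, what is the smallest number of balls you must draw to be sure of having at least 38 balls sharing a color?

225

In the worst case we take at most 37 of each color, but all 5 red, all 24 beige, all 7 black, all 17 violet, all 36 yellow, all 31 lime, all 34 grey, and all 33 white (fewer than 37), giving 5 + 24 + 7 + 17 + 37 + 36 + 31 + 34 + 33 = 224.
One more ball then forces some color to 38, so 224 + 1 = 225.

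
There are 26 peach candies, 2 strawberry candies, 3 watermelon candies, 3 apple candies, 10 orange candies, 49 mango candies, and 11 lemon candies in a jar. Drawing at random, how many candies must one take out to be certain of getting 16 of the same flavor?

Treat the 7 flavors as pigeonholes.
In the worst case we take at most 15 of each flavor, but all 2 strawberry, all 3 watermelon, all 3 apple, all 10 orange, and all 11 lemon (fewer than 15), giving 15 + 2 + 3 + 3 + 10 + 15 + 11 = 59.
One more candy then forces some flavor to 16, so 59 + 1 = 60.

60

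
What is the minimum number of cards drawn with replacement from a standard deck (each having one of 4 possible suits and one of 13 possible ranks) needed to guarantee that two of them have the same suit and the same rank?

There are 4 × 13 = 52 (suit, rank) combinations acting as pigeonholes.
With 52 cards drawn with replacement from a standard deck we could place one in each, avoiding any repeat.
One more forces some (suit, rank) pair to hold 2, so 52 + 1 = 53.

53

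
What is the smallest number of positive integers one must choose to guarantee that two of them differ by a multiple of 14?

Use the pigeonhole principle on residue classes: two integers differ by a multiple of 14 exactly when they share a remainder mod 14.
There are 14 residue classes mod 14, so 14 integers can all lie in distinct classes.
One more integer must repeat a residue, giving a difference divisible by 14. So n = 14 + 1 = 15.

15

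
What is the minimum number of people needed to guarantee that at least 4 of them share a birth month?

37

There are 12 months of the year acting as pigeonholes.
With 12 × 3 = 36 people we could place exactly 3 in each, with no class reaching 4.
One more forces some class to hold 4, so 36 + 1 = 37.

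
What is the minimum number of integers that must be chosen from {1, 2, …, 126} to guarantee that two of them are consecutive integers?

64

Partition {1, …, 126} into 63 pairs: {1,2}, {3,4}, …, {125,126}.
Choosing 63 integers — say the 63 even numbers 2, 4, …, 126 — takes one from each pair and avoids the property.
Choosing 64 forces two into the same pair by pigeonhole, and those are consecutive. So 64.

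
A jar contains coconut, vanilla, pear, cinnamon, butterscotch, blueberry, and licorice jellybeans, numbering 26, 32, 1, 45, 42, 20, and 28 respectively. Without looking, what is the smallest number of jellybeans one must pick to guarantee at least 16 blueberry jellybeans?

190

The worst case draws every non-blueberry jellybean first: 26 + 32 + 1 + 45 + 42 + 28 = 174.
The next 16 draws are then forced to be blueberry, giving 174 + 16 = 190.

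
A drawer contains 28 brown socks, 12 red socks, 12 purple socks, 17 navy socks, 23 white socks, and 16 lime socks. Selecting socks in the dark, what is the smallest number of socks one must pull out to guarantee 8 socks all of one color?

43

The worst case takes 7 socks of each color without reaching 8 of any: 6 × 7 = 42.
The next sock must bring some color to 8, so 42 + 1 = 43.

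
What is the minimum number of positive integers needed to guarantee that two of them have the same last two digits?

There are 100 possible two-digit endings acting as pigeonholes.
With 100 positive integers we could place one in each, avoiding any repeat.
One more forces some class to hold 2, so 100 + 1 = 101.

101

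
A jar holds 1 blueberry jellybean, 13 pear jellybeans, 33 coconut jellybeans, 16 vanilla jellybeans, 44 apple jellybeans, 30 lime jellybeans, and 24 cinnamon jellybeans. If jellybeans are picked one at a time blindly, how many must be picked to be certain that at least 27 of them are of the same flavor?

133

Treat the 7 flavors as pigeonholes.
In the worst case we take at most 26 of each flavor, but all 1 blueberry, all 13 pear, all 16 vanilla, and all 24 cinnamon (fewer than 26), giving 1 + 13 + 26 + 16 + 26 + 26 + 24 = 132.
One more jellybean then forces some flavor to 27, so 132 + 1 = 133.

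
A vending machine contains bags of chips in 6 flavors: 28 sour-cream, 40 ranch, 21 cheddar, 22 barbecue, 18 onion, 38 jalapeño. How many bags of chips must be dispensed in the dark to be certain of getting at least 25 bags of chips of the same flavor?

Treat the 6 flavors as pigeonholes.
In the worst case we take at most 24 of each flavor, but all 21 cheddar, all 22 barbecue, and all 18 onion (fewer than 24), giving 24 + 24 + 21 + 22 + 18 + 24 = 133.
One more bag of chips then forces some flavor to 25, so 133 + 1 = 134.

134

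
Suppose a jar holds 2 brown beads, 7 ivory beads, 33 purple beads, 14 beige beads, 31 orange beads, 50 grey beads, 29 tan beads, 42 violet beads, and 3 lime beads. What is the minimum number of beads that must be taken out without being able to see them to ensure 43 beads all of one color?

204

Treat the 9 colors as pigeonholes.
In the worst case we take at most 42 of each color, but all 2 brown, all 7 ivory, all 33 purple, all 14 beige, all 31 orange, all 29 tan, and all 3 lime (fewer than 42), giving 2 + 7 + 33 + 14 + 31 + 42 + 29 + 42 + 3 = 203.
One more bead then forces some color to 43, so 203 + 1 = 204.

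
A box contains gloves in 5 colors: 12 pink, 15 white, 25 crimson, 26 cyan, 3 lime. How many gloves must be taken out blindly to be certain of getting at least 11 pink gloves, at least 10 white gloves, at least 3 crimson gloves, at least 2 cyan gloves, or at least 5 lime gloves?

26

The worst case stops just short of every target: 10 pink, 9 white, 2 crimson, 1 cyan, all 3 lime — 10 + 9 + 2 + 1 + 3 = 25 gloves.
One more glove must push some color to its target, so 25 + 1 = 26.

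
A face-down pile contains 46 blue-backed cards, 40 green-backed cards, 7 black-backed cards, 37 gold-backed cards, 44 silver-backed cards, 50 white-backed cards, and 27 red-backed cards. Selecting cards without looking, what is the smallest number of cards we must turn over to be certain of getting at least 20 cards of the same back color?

In the worst case we take at most 19 of each back color, but all 7 black-backed (fewer than 19), giving 19 + 19 + 7 + 19 + 19 + 19 + 19 = 121.
One more card then forces some back color to 20, so 121 + 1 = 122.

122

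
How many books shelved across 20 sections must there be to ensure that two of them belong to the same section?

21

There are 20 sections acting as pigeonholes.
With 20 books we could place one in each, avoiding any repeat.
One more forces some class to hold 2, so 20 + 1 = 21.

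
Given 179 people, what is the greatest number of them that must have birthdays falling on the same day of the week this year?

There are 7 days of the week, which serve as the pigeonholes.
If each of the 7 days of the week held at most 25, the total would be at most 7 × 25 = 175 < 179, a contradiction.
So at least one holds ⌈179/7⌉ = 26.

26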